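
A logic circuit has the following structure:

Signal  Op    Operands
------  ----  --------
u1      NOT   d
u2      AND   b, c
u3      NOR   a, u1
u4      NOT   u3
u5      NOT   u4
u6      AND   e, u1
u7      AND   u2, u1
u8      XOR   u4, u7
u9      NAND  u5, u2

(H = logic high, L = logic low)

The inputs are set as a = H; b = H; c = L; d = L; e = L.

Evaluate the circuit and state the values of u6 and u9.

u1 = NOT d = NOT L = H
u2 = b AND c = H AND L = L
u3 = a NOR u1 = H NOR H = L
u4 = NOT u3 = NOT L = H
u5 = NOT u4 = NOT H = L
u6 = e AND u1 = L AND H = L
u9 = u5 NAND u2 = L NAND L = H

u6 = L, u9 = H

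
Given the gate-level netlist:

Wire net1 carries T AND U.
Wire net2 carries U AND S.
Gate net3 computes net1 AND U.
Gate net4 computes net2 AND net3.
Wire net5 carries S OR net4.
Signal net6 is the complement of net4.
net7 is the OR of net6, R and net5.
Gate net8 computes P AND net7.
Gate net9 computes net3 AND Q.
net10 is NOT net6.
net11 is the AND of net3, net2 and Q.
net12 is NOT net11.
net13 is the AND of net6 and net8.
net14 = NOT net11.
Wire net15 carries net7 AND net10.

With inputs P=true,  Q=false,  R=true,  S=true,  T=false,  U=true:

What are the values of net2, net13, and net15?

net2 = true  net13 = true  net15 = false

net1 = T AND U = false AND true = false
net2 = U AND S = true AND true = true
net3 = net1 AND U = false AND true = false
net4 = net2 AND net3 = true AND false = false
net5 = S OR net4 = true OR false = true
net6 = NOT net4 = NOT false = true
net7 = net6 OR R OR net5 = true OR true OR true = true
net8 = P AND net7 = true AND true = true
net10 = NOT net6 = NOT true = false
net13 = net6 AND net8 = true AND true = true
net15 = net7 AND net10 = true AND false = false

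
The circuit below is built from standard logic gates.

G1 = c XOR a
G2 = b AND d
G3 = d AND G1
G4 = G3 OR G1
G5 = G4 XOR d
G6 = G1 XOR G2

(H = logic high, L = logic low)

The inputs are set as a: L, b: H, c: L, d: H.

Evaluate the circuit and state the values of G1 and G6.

G1 = L  G6 = H

G1 = c XOR a = L XOR L = L
G2 = b AND d = H AND H = H
G6 = G1 XOR G2 = L XOR H = H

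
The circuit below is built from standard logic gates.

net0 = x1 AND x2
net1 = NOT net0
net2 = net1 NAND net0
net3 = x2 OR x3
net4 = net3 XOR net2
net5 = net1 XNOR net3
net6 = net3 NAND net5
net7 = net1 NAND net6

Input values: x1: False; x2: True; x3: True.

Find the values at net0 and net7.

net0 = False  net7 = True

net0 = x1 AND x2 = False AND True = False
net1 = NOT net0 = NOT False = True
net3 = x2 OR x3 = True OR True = True
net5 = net1 XNOR net3 = True XNOR True = True
net6 = net3 NAND net5 = True NAND True = False
net7 = net1 NAND net6 = True NAND False = True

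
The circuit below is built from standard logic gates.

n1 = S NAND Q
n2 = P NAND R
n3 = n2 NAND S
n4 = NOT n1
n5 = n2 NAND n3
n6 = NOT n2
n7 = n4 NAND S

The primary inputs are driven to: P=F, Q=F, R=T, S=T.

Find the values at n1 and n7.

n1 = T, n7 = T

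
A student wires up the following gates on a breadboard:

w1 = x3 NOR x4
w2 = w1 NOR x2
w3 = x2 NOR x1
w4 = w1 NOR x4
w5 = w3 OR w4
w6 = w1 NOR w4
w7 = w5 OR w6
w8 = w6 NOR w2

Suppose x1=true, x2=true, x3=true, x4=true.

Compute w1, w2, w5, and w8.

w1 = x3 NOR x4 = true NOR true = false
w2 = w1 NOR x2 = false NOR true = false
w3 = x2 NOR x1 = true NOR true = false
w4 = w1 NOR x4 = false NOR true = false
w5 = w3 OR w4 = false OR false = false
w6 = w1 NOR w4 = false NOR false = true
w8 = w6 NOR w2 = true NOR false = false

w1 = false, w2 = false, w5 = false, w8 = false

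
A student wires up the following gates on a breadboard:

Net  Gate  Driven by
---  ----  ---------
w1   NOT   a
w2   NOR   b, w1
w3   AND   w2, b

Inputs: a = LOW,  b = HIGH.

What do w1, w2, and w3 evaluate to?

w1 = HIGH  w2 = LOW  w3 = LOW

w1 = NOT a = NOT LOW = HIGH
w2 = b NOR w1 = HIGH NOR HIGH = LOW
w3 = w2 AND b = LOW AND HIGH = LOW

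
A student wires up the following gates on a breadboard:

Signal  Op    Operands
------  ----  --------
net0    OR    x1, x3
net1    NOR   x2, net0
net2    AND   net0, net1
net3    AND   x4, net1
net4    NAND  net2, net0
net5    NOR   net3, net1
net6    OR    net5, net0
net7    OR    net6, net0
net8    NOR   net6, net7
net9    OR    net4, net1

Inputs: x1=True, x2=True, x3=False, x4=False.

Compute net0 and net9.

net0 = x1 OR x3 = True OR False = True
net1 = x2 NOR net0 = True NOR True = False
net2 = net0 AND net1 = True AND False = False
net4 = net2 NAND net0 = False NAND True = True
net9 = net4 OR net1 = True OR False = True

net0 = True, net9 = True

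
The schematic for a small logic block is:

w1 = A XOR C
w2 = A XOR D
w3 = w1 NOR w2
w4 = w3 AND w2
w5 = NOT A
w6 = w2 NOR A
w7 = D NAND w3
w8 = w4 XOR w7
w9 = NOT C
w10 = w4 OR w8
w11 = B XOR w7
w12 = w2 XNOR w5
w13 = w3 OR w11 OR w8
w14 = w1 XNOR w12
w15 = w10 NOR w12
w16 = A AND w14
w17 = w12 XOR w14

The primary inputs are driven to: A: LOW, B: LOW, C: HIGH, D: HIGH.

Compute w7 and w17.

w7 = HIGH, w17 = LOW

w1 = A XOR C = LOW XOR HIGH = HIGH
w2 = A XOR D = LOW XOR HIGH = HIGH
w3 = w1 NOR w2 = HIGH NOR HIGH = LOW
w5 = NOT A = NOT LOW = HIGH
w7 = D NAND w3 = HIGH NAND LOW = HIGH
w12 = w2 XNOR w5 = HIGH XNOR HIGH = HIGH
w14 = w1 XNOR w12 = HIGH XNOR HIGH = HIGH
w17 = w12 XOR w14 = HIGH XOR HIGH = LOW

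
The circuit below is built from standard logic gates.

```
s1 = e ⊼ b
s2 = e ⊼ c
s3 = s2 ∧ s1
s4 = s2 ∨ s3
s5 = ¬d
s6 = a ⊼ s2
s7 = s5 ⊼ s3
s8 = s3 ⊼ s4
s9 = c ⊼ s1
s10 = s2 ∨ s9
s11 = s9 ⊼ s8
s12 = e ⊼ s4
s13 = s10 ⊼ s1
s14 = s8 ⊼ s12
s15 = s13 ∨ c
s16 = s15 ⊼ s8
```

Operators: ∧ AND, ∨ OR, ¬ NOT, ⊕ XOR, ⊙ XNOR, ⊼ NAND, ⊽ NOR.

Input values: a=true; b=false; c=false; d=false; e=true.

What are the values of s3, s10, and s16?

s1 = e NAND b = true NAND false = true
s2 = e NAND c = true NAND false = true
s3 = s2 AND s1 = true AND true = true
s4 = s2 OR s3 = true OR true = true
s8 = s3 NAND s4 = true NAND true = false
s9 = c NAND s1 = false NAND true = true
s10 = s2 OR s9 = true OR true = true
s13 = s10 NAND s1 = true NAND true = false
s15 = s13 OR c = false OR false = false
s16 = s15 NAND s8 = false NAND false = true

s3 = true; s10 = true; s16 = true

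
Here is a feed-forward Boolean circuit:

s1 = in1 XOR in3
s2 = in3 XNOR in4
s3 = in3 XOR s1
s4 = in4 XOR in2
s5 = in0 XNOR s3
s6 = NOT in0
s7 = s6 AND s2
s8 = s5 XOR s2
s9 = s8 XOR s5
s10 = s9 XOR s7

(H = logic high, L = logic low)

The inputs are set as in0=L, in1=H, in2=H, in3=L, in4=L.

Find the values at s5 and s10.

s5 = L; s10 = L

s1 = in1 XOR in3 = H XOR L = H
s2 = in3 XNOR in4 = L XNOR L = H
s3 = in3 XOR s1 = L XOR H = H
s5 = in0 XNOR s3 = L XNOR H = L
s6 = NOT in0 = NOT L = H
s7 = s6 AND s2 = H AND H = H
s8 = s5 XOR s2 = L XOR H = H
s9 = s8 XOR s5 = H XOR L = H
s10 = s9 XOR s7 = H XOR H = L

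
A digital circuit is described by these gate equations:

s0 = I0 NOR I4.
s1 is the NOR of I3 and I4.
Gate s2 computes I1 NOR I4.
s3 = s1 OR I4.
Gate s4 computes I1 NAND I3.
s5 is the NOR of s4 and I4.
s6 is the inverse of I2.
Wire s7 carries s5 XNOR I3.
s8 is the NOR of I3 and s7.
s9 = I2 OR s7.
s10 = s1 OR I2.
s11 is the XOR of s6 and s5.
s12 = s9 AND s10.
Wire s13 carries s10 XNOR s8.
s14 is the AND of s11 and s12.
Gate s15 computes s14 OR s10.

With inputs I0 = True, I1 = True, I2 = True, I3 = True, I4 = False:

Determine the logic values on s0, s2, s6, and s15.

s0 = False, s2 = False, s6 = False, s15 = True

s0 = I0 NOR I4 = True NOR False = False
s1 = I3 NOR I4 = True NOR False = False
s2 = I1 NOR I4 = True NOR False = False
s4 = I1 NAND I3 = True NAND True = False
s5 = s4 NOR I4 = False NOR False = True
s6 = NOT I2 = NOT True = False
s7 = s5 XNOR I3 = True XNOR True = True
s9 = I2 OR s7 = True OR True = True
s10 = s1 OR I2 = False OR True = True
s11 = s6 XOR s5 = False XOR True = True
s12 = s9 AND s10 = True AND True = True
s14 = s11 AND s12 = True AND True = True
s15 = s14 OR s10 = True OR True = True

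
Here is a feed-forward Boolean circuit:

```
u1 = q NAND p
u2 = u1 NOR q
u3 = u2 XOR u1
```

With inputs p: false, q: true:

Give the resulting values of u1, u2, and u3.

u1 = q NAND p = true NAND false = true
u2 = u1 NOR q = true NOR true = false
u3 = u2 XOR u1 = false XOR true = true

u1 = true, u2 = false, u3 = true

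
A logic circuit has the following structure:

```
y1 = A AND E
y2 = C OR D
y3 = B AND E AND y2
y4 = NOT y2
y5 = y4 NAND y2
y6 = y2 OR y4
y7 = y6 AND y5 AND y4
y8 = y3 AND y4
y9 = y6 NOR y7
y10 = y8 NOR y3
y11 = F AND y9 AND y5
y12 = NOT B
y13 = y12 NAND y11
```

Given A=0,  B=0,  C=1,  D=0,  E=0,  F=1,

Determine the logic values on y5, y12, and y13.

y5 = 1, y12 = 1, y13 = 1

y2 = C OR D = 1 OR 0 = 1
y4 = NOT y2 = NOT 1 = 0
y5 = y4 NAND y2 = 0 NAND 1 = 1
y6 = y2 OR y4 = 1 OR 0 = 1
y7 = y6 AND y5 AND y4 = 1 AND 1 AND 0 = 0
y9 = y6 NOR y7 = 1 NOR 0 = 0
y11 = F AND y9 AND y5 = 1 AND 0 AND 1 = 0
y12 = NOT B = NOT 0 = 1
y13 = y12 NAND y11 = 1 NAND 0 = 1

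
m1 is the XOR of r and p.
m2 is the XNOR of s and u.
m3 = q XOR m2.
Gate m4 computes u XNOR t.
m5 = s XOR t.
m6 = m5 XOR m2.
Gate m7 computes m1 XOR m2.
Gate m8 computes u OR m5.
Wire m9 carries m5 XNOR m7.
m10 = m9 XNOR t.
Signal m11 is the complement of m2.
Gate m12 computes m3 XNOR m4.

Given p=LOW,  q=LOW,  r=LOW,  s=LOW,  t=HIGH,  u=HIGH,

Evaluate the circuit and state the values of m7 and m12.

m7 = LOW  m12 = LOW

m1 = r XOR p = LOW XOR LOW = LOW
m2 = s XNOR u = LOW XNOR HIGH = LOW
m3 = q XOR m2 = LOW XOR LOW = LOW
m4 = u XNOR t = HIGH XNOR HIGH = HIGH
m7 = m1 XOR m2 = LOW XOR LOW = LOW
m12 = m3 XNOR m4 = LOW XNOR HIGH = LOW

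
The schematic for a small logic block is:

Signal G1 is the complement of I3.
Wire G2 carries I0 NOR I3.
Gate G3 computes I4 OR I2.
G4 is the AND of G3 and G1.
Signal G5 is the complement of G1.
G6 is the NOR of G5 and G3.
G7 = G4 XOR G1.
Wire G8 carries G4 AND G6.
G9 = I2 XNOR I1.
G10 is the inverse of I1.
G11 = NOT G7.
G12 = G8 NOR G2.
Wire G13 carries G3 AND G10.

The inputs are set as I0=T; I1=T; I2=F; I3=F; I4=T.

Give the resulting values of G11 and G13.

G11 = T, G13 = F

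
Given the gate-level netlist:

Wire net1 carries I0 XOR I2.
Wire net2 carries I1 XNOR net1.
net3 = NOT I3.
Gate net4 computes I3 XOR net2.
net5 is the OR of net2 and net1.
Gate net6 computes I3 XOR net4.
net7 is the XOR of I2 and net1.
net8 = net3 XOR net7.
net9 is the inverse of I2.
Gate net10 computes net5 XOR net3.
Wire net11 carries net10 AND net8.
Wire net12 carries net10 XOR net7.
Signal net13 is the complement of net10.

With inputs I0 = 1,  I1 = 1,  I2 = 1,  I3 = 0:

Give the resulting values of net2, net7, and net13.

net1 = I0 XOR I2 = 1 XOR 1 = 0
net2 = I1 XNOR net1 = 1 XNOR 0 = 0
net3 = NOT I3 = NOT 0 = 1
net5 = net2 OR net1 = 0 OR 0 = 0
net7 = I2 XOR net1 = 1 XOR 0 = 1
net10 = net5 XOR net3 = 0 XOR 1 = 1
net13 = NOT net10 = NOT 1 = 0

net2 = 0; net7 = 1; net13 = 0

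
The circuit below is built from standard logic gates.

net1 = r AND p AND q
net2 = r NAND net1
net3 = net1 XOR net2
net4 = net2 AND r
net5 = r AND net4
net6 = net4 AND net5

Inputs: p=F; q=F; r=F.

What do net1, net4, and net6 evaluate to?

net1 = r AND p AND q = F AND F AND F = F
net2 = r NAND net1 = F NAND F = T
net4 = net2 AND r = T AND F = F
net5 = r AND net4 = F AND F = F
net6 = net4 AND net5 = F AND F = F

net1 = F  net4 = F  net6 = F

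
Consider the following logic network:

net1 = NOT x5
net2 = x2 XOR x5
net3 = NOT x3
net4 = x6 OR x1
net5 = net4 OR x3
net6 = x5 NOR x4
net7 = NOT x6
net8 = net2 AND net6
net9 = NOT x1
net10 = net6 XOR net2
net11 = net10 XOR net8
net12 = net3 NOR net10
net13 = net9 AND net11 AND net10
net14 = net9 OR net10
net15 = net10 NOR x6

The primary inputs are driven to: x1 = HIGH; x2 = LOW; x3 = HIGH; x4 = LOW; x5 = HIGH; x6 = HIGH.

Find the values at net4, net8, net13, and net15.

net4 = HIGH, net8 = LOW, net13 = LOW, net15 = LOW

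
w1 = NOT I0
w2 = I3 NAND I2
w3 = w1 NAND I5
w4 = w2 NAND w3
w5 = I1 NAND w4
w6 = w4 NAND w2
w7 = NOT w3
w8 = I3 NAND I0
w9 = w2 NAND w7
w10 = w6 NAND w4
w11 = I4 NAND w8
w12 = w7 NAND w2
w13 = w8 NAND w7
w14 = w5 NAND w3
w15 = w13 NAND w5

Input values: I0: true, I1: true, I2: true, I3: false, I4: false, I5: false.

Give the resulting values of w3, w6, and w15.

w3 = true, w6 = true, w15 = false

w1 = NOT I0 = NOT true = false
w2 = I3 NAND I2 = false NAND true = true
w3 = w1 NAND I5 = false NAND false = true
w4 = w2 NAND w3 = true NAND true = false
w5 = I1 NAND w4 = true NAND false = true
w6 = w4 NAND w2 = false NAND true = true
w7 = NOT w3 = NOT true = false
w8 = I3 NAND I0 = false NAND true = true
w13 = w8 NAND w7 = true NAND false = true
w15 = w13 NAND w5 = true NAND true = false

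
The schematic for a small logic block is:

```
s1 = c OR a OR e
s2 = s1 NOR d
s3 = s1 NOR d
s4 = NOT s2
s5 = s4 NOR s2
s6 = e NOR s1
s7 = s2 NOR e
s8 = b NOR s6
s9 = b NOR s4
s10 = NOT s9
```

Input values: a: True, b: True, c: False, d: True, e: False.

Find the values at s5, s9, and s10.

s5 = False; s9 = False; s10 = True

s1 = c OR a OR e = False OR True OR False = True
s2 = s1 NOR d = True NOR True = False
s4 = NOT s2 = NOT False = True
s5 = s4 NOR s2 = True NOR False = False
s9 = b NOR s4 = True NOR True = False
s10 = NOT s9 = NOT False = True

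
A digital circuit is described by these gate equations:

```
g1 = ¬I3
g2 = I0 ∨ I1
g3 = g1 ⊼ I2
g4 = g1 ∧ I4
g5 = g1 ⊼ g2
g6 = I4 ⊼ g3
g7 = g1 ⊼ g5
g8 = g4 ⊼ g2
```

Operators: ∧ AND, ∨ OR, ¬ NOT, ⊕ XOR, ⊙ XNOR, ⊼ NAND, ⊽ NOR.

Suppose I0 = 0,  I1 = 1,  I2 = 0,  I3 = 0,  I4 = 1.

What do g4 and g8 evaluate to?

g4 = 1, g8 = 0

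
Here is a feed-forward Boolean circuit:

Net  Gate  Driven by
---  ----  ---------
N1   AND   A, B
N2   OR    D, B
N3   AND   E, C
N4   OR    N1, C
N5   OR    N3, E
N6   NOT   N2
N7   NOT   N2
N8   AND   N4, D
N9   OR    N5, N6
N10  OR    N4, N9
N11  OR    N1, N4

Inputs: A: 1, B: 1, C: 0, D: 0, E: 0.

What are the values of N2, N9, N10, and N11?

N2 = 1, N9 = 0, N10 = 1, N11 = 1

N1 = A AND B = 1 AND 1 = 1
N2 = D OR B = 0 OR 1 = 1
N3 = E AND C = 0 AND 0 = 0
N4 = N1 OR C = 1 OR 0 = 1
N5 = N3 OR E = 0 OR 0 = 0
N6 = NOT N2 = NOT 1 = 0
N9 = N5 OR N6 = 0 OR 0 = 0
N10 = N4 OR N9 = 1 OR 0 = 1
N11 = N1 OR N4 = 1 OR 1 = 1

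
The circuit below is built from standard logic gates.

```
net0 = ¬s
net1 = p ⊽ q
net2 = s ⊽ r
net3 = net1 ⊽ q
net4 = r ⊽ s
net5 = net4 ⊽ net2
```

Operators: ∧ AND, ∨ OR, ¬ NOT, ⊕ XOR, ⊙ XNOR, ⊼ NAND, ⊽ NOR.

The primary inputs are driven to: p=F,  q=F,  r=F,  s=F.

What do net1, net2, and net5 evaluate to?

net1 = T, net2 = T, net5 = F

net1 = p NOR q = F NOR F = T
net2 = s NOR r = F NOR F = T
net4 = r NOR s = F NOR F = T
net5 = net4 NOR net2 = T NOR T = F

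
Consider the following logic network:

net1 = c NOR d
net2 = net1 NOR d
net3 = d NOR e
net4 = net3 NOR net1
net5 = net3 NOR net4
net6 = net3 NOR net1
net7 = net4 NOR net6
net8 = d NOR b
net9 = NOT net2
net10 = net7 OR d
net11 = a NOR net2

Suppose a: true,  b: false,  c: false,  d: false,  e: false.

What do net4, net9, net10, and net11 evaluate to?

net4 = false  net9 = true  net10 = true  net11 = false

net1 = c NOR d = false NOR false = true
net2 = net1 NOR d = true NOR false = false
net3 = d NOR e = false NOR false = true
net4 = net3 NOR net1 = true NOR true = false
net6 = net3 NOR net1 = true NOR true = false
net7 = net4 NOR net6 = false NOR false = true
net9 = NOT net2 = NOT false = true
net10 = net7 OR d = true OR false = true
net11 = a NOR net2 = true NOR false = false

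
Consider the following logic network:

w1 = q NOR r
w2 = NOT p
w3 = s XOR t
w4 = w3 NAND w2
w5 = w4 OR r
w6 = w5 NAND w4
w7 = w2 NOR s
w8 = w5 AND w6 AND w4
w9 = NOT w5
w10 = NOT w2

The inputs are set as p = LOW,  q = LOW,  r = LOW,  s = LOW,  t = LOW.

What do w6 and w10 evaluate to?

w6 = LOW, w10 = LOW

w2 = NOT p = NOT LOW = HIGH
w3 = s XOR t = LOW XOR LOW = LOW
w4 = w3 NAND w2 = LOW NAND HIGH = HIGH
w5 = w4 OR r = HIGH OR LOW = HIGH
w6 = w5 NAND w4 = HIGH NAND HIGH = LOW
w10 = NOT w2 = NOT HIGH = LOW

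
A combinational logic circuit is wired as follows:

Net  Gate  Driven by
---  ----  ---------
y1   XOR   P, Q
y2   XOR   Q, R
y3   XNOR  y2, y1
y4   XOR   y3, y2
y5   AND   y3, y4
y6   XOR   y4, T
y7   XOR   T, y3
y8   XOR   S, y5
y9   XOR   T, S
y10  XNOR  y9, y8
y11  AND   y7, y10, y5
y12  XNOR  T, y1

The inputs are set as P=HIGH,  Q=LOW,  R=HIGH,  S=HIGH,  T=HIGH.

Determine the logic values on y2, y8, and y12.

y1 = P XOR Q = HIGH XOR LOW = HIGH
y2 = Q XOR R = LOW XOR HIGH = HIGH
y3 = y2 XNOR y1 = HIGH XNOR HIGH = HIGH
y4 = y3 XOR y2 = HIGH XOR HIGH = LOW
y5 = y3 AND y4 = HIGH AND LOW = LOW
y8 = S XOR y5 = HIGH XOR LOW = HIGH
y12 = T XNOR y1 = HIGH XNOR HIGH = HIGH

y2 = HIGH  y8 = HIGH  y12 = HIGH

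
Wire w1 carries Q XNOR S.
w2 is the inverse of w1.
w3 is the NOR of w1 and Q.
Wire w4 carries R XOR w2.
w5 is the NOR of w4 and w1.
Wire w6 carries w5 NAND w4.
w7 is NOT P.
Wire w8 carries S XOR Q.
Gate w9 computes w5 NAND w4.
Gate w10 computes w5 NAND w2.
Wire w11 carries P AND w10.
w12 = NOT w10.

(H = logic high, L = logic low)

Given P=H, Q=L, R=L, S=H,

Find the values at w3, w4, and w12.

w3 = H, w4 = H, w12 = L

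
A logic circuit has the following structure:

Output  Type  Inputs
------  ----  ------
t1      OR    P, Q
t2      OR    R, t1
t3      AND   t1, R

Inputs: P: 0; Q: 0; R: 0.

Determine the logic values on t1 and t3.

t1 = 0  t3 = 0

t1 = P OR Q = 0 OR 0 = 0
t3 = t1 AND R = 0 AND 0 = 0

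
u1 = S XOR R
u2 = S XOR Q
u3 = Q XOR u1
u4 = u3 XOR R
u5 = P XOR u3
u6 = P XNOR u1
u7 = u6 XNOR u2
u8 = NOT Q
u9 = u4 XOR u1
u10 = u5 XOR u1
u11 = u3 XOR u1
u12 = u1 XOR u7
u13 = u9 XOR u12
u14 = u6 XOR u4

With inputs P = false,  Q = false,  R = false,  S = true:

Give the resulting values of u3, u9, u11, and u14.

u1 = S XOR R = true XOR false = true
u3 = Q XOR u1 = false XOR true = true
u4 = u3 XOR R = true XOR false = true
u6 = P XNOR u1 = false XNOR true = false
u9 = u4 XOR u1 = true XOR true = false
u11 = u3 XOR u1 = true XOR true = false
u14 = u6 XOR u4 = false XOR true = true

u3 = true; u9 = false; u11 = false; u14 = true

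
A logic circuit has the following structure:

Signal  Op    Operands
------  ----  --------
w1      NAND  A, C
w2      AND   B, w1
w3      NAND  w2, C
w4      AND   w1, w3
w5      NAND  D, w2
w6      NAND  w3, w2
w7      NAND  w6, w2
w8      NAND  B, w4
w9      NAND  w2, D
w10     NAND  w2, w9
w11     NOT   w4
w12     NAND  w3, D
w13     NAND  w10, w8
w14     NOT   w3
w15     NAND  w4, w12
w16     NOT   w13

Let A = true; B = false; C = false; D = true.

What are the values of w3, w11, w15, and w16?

w3 = true, w11 = false, w15 = true, w16 = true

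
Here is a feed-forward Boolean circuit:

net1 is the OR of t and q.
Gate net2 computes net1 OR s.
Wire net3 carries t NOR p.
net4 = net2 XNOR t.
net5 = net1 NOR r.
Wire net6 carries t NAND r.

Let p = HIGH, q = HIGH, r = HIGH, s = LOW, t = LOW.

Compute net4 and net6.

net4 = LOW  net6 = HIGH

net1 = t OR q = LOW OR HIGH = HIGH
net2 = net1 OR s = HIGH OR LOW = HIGH
net4 = net2 XNOR t = HIGH XNOR LOW = LOW
net6 = t NAND r = LOW NAND HIGH = HIGH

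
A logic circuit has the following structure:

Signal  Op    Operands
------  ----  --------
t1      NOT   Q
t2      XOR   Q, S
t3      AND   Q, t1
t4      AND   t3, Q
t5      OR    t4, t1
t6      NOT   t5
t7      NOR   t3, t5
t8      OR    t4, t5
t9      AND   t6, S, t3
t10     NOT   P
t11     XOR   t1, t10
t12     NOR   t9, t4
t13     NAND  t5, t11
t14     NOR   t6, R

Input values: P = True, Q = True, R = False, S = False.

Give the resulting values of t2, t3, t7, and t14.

t1 = NOT Q = NOT True = False
t2 = Q XOR S = True XOR False = True
t3 = Q AND t1 = True AND False = False
t4 = t3 AND Q = False AND True = False
t5 = t4 OR t1 = False OR False = False
t6 = NOT t5 = NOT False = True
t7 = t3 NOR t5 = False NOR False = True
t14 = t6 NOR R = True NOR False = False

t2 = True  t3 = False  t7 = True  t14 = False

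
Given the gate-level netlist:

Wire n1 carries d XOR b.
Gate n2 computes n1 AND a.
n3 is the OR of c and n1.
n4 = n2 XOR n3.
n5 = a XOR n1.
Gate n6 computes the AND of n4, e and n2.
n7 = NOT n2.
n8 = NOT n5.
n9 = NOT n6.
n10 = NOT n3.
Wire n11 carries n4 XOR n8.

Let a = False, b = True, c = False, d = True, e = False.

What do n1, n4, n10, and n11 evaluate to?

n1 = d XOR b = True XOR True = False
n2 = n1 AND a = False AND False = False
n3 = c OR n1 = False OR False = False
n4 = n2 XOR n3 = False XOR False = False
n5 = a XOR n1 = False XOR False = False
n8 = NOT n5 = NOT False = True
n10 = NOT n3 = NOT False = True
n11 = n4 XOR n8 = False XOR True = True

n1 = False, n4 = False, n10 = True, n11 = True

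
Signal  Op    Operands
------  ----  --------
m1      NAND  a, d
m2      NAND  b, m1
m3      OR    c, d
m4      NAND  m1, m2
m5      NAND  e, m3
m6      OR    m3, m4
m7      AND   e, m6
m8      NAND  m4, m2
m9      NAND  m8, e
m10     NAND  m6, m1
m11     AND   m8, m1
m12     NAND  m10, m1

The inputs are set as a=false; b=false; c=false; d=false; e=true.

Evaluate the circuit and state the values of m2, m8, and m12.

m1 = a NAND d = false NAND false = true
m2 = b NAND m1 = false NAND true = true
m3 = c OR d = false OR false = false
m4 = m1 NAND m2 = true NAND true = false
m6 = m3 OR m4 = false OR false = false
m8 = m4 NAND m2 = false NAND true = true
m10 = m6 NAND m1 = false NAND true = true
m12 = m10 NAND m1 = true NAND true = false

m2 = true  m8 = true  m12 = false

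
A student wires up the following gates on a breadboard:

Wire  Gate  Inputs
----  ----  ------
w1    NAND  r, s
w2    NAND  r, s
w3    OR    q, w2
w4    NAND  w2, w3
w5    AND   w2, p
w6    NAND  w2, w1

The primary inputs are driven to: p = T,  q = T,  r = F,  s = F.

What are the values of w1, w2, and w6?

w1 = T; w2 = T; w6 = F

w1 = r NAND s = F NAND F = T
w2 = r NAND s = F NAND F = T
w6 = w2 NAND w1 = T NAND T = F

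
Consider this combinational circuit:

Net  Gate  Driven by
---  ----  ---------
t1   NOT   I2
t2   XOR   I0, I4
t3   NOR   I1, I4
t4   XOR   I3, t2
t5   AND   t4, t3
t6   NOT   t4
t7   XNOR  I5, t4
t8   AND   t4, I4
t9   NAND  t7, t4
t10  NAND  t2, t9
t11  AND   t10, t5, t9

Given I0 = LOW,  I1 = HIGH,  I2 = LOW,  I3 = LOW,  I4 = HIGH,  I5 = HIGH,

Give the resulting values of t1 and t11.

t1 = NOT I2 = NOT LOW = HIGH
t2 = I0 XOR I4 = LOW XOR HIGH = HIGH
t3 = I1 NOR I4 = HIGH NOR HIGH = LOW
t4 = I3 XOR t2 = LOW XOR HIGH = HIGH
t5 = t4 AND t3 = HIGH AND LOW = LOW
t7 = I5 XNOR t4 = HIGH XNOR HIGH = HIGH
t9 = t7 NAND t4 = HIGH NAND HIGH = LOW
t10 = t2 NAND t9 = HIGH NAND LOW = HIGH
t11 = t10 AND t5 AND t9 = HIGH AND LOW AND LOW = LOW

t1 = HIGH  t11 = LOW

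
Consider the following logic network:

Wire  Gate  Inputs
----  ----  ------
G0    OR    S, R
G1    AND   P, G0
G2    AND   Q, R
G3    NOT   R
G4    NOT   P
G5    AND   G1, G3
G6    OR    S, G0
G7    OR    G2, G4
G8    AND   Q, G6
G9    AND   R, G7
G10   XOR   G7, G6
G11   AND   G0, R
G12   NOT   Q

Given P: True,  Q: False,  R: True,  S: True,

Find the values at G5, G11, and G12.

G5 = False  G11 = True  G12 = True

G0 = S OR R = True OR True = True
G1 = P AND G0 = True AND True = True
G3 = NOT R = NOT True = False
G5 = G1 AND G3 = True AND False = False
G11 = G0 AND R = True AND True = True
G12 = NOT Q = NOT False = True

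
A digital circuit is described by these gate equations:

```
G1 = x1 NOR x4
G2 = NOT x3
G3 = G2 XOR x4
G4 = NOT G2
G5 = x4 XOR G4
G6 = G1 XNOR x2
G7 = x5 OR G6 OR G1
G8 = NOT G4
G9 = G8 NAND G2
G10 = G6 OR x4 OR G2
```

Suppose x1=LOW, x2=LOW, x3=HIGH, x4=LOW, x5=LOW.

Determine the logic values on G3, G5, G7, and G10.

G1 = x1 NOR x4 = LOW NOR LOW = HIGH
G2 = NOT x3 = NOT HIGH = LOW
G3 = G2 XOR x4 = LOW XOR LOW = LOW
G4 = NOT G2 = NOT LOW = HIGH
G5 = x4 XOR G4 = LOW XOR HIGH = HIGH
G6 = G1 XNOR x2 = HIGH XNOR LOW = LOW
G7 = x5 OR G6 OR G1 = LOW OR LOW OR HIGH = HIGH
G10 = G6 OR x4 OR G2 = LOW OR LOW OR LOW = LOW

G3 = LOW  G5 = HIGH  G7 = HIGH  G10 = LOW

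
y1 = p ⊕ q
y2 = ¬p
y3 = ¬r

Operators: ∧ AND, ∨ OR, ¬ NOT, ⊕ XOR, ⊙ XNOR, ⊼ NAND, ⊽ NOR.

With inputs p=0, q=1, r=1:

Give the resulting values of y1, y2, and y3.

y1 = 1, y2 = 1, y3 = 0

y1 = p XOR q = 0 XOR 1 = 1
y2 = NOT p = NOT 0 = 1
y3 = NOT r = NOT 1 = 0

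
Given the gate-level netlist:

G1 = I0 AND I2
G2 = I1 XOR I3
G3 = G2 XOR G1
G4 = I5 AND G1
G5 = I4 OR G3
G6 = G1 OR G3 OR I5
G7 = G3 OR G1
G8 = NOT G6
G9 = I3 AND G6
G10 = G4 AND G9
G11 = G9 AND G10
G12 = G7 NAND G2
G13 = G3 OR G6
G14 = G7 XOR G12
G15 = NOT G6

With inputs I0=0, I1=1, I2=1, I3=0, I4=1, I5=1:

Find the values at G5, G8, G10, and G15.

G5 = 1  G8 = 0  G10 = 0  G15 = 0

G1 = I0 AND I2 = 0 AND 1 = 0
G2 = I1 XOR I3 = 1 XOR 0 = 1
G3 = G2 XOR G1 = 1 XOR 0 = 1
G4 = I5 AND G1 = 1 AND 0 = 0
G5 = I4 OR G3 = 1 OR 1 = 1
G6 = G1 OR G3 OR I5 = 0 OR 1 OR 1 = 1
G8 = NOT G6 = NOT 1 = 0
G9 = I3 AND G6 = 0 AND 1 = 0
G10 = G4 AND G9 = 0 AND 0 = 0
G15 = NOT G6 = NOT 1 = 0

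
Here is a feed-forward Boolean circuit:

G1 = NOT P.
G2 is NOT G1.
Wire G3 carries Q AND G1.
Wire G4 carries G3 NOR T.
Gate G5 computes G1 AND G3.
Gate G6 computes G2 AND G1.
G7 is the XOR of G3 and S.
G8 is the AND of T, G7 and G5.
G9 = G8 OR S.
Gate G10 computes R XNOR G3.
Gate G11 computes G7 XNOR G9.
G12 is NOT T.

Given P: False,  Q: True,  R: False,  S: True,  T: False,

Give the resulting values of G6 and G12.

G6 = False, G12 = True

G1 = NOT P = NOT False = True
G2 = NOT G1 = NOT True = False
G6 = G2 AND G1 = False AND True = False
G12 = NOT T = NOT False = True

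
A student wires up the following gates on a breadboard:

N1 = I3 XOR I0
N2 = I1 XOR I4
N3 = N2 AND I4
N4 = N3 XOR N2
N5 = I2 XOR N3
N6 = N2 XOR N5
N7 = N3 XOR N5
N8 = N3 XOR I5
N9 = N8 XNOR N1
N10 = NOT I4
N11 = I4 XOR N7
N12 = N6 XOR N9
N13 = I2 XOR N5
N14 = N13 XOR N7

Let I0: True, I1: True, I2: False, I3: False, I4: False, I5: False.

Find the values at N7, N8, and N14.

N7 = False  N8 = False  N14 = False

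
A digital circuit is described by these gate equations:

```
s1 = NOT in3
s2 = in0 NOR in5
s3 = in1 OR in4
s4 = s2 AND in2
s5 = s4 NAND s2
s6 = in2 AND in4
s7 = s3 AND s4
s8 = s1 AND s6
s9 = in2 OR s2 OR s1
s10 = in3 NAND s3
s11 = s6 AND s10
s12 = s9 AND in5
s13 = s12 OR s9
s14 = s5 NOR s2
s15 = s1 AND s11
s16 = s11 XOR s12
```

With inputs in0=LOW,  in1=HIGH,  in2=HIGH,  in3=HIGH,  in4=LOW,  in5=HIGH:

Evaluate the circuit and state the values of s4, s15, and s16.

s4 = LOW, s15 = LOW, s16 = HIGH

s1 = NOT in3 = NOT HIGH = LOW
s2 = in0 NOR in5 = LOW NOR HIGH = LOW
s3 = in1 OR in4 = HIGH OR LOW = HIGH
s4 = s2 AND in2 = LOW AND HIGH = LOW
s6 = in2 AND in4 = HIGH AND LOW = LOW
s9 = in2 OR s2 OR s1 = HIGH OR LOW OR LOW = HIGH
s10 = in3 NAND s3 = HIGH NAND HIGH = LOW
s11 = s6 AND s10 = LOW AND LOW = LOW
s12 = s9 AND in5 = HIGH AND HIGH = HIGH
s15 = s1 AND s11 = LOW AND LOW = LOW
s16 = s11 XOR s12 = LOW XOR HIGH = HIGH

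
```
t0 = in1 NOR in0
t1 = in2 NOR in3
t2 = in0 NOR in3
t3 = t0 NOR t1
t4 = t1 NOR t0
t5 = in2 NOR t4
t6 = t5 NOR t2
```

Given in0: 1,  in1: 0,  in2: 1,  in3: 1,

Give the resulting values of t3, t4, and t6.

t0 = in1 NOR in0 = 0 NOR 1 = 0
t1 = in2 NOR in3 = 1 NOR 1 = 0
t2 = in0 NOR in3 = 1 NOR 1 = 0
t3 = t0 NOR t1 = 0 NOR 0 = 1
t4 = t1 NOR t0 = 0 NOR 0 = 1
t5 = in2 NOR t4 = 1 NOR 1 = 0
t6 = t5 NOR t2 = 0 NOR 0 = 1

t3 = 1, t4 = 1, t6 = 1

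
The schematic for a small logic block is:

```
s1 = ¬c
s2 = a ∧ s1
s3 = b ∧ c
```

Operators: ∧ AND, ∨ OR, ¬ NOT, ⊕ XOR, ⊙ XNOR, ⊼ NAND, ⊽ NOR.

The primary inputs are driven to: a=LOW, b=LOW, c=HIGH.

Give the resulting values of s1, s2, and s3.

s1 = NOT c = NOT HIGH = LOW
s2 = a AND s1 = LOW AND LOW = LOW
s3 = b AND c = LOW AND HIGH = LOW

s1 = LOW; s2 = LOW; s3 = LOW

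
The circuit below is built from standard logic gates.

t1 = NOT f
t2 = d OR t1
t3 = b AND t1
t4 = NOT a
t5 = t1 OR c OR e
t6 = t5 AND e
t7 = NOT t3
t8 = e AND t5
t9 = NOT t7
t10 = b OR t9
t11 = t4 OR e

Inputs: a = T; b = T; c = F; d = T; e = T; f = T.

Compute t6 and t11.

t6 = T, t11 = T

t1 = NOT f = NOT T = F
t4 = NOT a = NOT T = F
t5 = t1 OR c OR e = F OR F OR T = T
t6 = t5 AND e = T AND T = T
t11 = t4 OR e = F OR T = T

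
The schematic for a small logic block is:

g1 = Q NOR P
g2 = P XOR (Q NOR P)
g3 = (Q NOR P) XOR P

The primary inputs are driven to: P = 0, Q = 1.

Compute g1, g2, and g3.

g1 = 0; g2 = 0; g3 = 0

g1 = 1 NOR 0 = 0
g2 = 0 XOR (1 NOR 0) = 0
g3 = (1 NOR 0) XOR 0 = 0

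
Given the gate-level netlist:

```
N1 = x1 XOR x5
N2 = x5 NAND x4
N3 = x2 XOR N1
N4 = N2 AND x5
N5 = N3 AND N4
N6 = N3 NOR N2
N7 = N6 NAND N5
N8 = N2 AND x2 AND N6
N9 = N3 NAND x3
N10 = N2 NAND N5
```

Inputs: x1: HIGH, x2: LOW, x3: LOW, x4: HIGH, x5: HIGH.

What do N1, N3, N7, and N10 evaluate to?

N1 = x1 XOR x5 = HIGH XOR HIGH = LOW
N2 = x5 NAND x4 = HIGH NAND HIGH = LOW
N3 = x2 XOR N1 = LOW XOR LOW = LOW
N4 = N2 AND x5 = LOW AND HIGH = LOW
N5 = N3 AND N4 = LOW AND LOW = LOW
N6 = N3 NOR N2 = LOW NOR LOW = HIGH
N7 = N6 NAND N5 = HIGH NAND LOW = HIGH
N10 = N2 NAND N5 = LOW NAND LOW = HIGH

N1 = LOW, N3 = LOW, N7 = HIGH, N10 = HIGH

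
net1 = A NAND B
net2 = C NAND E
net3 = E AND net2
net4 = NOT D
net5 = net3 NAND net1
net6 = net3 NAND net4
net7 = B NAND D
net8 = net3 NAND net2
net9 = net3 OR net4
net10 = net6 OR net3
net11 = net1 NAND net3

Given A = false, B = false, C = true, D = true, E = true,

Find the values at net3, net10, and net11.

net1 = A NAND B = false NAND false = true
net2 = C NAND E = true NAND true = false
net3 = E AND net2 = true AND false = false
net4 = NOT D = NOT true = false
net6 = net3 NAND net4 = false NAND false = true
net10 = net6 OR net3 = true OR false = true
net11 = net1 NAND net3 = true NAND false = true

net3 = false, net10 = true, net11 = true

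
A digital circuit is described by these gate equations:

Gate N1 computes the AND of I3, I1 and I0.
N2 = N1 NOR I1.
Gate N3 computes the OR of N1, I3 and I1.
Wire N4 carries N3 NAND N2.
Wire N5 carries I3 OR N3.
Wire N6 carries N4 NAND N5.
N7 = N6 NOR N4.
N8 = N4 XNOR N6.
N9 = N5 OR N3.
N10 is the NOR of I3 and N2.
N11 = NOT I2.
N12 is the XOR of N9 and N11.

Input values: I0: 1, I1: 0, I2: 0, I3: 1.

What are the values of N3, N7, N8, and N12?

N1 = I3 AND I1 AND I0 = 1 AND 0 AND 1 = 0
N2 = N1 NOR I1 = 0 NOR 0 = 1
N3 = N1 OR I3 OR I1 = 0 OR 1 OR 0 = 1
N4 = N3 NAND N2 = 1 NAND 1 = 0
N5 = I3 OR N3 = 1 OR 1 = 1
N6 = N4 NAND N5 = 0 NAND 1 = 1
N7 = N6 NOR N4 = 1 NOR 0 = 0
N8 = N4 XNOR N6 = 0 XNOR 1 = 0
N9 = N5 OR N3 = 1 OR 1 = 1
N11 = NOT I2 = NOT 0 = 1
N12 = N9 XOR N11 = 1 XOR 1 = 0

N3 = 1; N7 = 0; N8 = 0; N12 = 0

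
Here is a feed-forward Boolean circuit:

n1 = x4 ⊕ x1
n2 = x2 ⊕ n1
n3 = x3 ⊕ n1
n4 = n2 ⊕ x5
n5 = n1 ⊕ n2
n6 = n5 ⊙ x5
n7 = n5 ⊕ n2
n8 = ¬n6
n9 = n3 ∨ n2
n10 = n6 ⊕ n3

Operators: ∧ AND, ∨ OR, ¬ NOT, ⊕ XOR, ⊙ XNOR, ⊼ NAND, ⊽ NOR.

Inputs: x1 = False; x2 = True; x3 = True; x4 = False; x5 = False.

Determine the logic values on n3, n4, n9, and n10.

n1 = x4 XOR x1 = False XOR False = False
n2 = x2 XOR n1 = True XOR False = True
n3 = x3 XOR n1 = True XOR False = True
n4 = n2 XOR x5 = True XOR False = True
n5 = n1 XOR n2 = False XOR True = True
n6 = n5 XNOR x5 = True XNOR False = False
n9 = n3 OR n2 = True OR True = True
n10 = n6 XOR n3 = False XOR True = True

n3 = True, n4 = True, n9 = True, n10 = True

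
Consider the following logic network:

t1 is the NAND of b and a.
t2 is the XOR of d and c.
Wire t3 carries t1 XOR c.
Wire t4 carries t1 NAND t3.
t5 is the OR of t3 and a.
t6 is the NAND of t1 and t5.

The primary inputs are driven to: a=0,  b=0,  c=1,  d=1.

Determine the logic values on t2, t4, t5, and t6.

t2 = 0  t4 = 1  t5 = 0  t6 = 1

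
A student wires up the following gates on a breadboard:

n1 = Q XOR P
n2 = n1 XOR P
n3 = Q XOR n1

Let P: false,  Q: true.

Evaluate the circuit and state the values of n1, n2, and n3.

n1 = true  n2 = true  n3 = false

n1 = Q XOR P = true XOR false = true
n2 = n1 XOR P = true XOR false = true
n3 = Q XOR n1 = true XOR true = false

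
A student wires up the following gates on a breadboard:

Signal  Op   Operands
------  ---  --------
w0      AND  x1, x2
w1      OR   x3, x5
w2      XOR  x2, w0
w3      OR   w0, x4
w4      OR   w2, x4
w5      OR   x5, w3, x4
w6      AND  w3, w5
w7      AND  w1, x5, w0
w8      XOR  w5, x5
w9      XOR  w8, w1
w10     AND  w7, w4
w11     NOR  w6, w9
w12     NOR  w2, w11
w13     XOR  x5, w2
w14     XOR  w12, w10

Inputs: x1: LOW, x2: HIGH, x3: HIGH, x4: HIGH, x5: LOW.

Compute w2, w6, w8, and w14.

w2 = HIGH, w6 = HIGH, w8 = HIGH, w14 = LOW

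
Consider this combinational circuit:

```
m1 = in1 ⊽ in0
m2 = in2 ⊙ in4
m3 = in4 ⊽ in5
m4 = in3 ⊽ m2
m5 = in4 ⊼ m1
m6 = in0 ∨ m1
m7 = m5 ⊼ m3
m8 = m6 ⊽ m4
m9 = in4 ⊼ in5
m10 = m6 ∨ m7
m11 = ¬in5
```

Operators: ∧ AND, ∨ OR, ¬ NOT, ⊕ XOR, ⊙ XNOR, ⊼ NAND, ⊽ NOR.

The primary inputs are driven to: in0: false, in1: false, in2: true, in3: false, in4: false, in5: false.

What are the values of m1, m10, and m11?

m1 = true  m10 = true  m11 = true

m1 = in1 NOR in0 = false NOR false = true
m3 = in4 NOR in5 = false NOR false = true
m5 = in4 NAND m1 = false NAND true = true
m6 = in0 OR m1 = false OR true = true
m7 = m5 NAND m3 = true NAND true = false
m10 = m6 OR m7 = true OR false = true
m11 = NOT in5 = NOT false = true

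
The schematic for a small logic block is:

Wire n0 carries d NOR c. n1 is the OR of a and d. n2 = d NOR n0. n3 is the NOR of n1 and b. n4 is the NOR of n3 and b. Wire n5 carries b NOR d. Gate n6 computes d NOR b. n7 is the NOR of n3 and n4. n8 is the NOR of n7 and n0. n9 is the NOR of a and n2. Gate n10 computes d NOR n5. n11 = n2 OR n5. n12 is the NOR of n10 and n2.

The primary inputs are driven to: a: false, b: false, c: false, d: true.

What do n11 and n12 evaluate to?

n0 = d NOR c = true NOR false = false
n2 = d NOR n0 = true NOR false = false
n5 = b NOR d = false NOR true = false
n10 = d NOR n5 = true NOR false = false
n11 = n2 OR n5 = false OR false = false
n12 = n10 NOR n2 = false NOR false = true

n11 = false, n12 = true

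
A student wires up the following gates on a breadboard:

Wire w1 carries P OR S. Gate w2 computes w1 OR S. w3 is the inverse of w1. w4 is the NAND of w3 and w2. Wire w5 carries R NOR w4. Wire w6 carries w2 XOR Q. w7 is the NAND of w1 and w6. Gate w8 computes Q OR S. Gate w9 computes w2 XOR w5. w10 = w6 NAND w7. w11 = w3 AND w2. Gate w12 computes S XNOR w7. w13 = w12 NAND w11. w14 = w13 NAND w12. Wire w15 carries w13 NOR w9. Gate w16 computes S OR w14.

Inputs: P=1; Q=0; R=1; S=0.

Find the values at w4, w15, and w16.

w1 = P OR S = 1 OR 0 = 1
w2 = w1 OR S = 1 OR 0 = 1
w3 = NOT w1 = NOT 1 = 0
w4 = w3 NAND w2 = 0 NAND 1 = 1
w5 = R NOR w4 = 1 NOR 1 = 0
w6 = w2 XOR Q = 1 XOR 0 = 1
w7 = w1 NAND w6 = 1 NAND 1 = 0
w9 = w2 XOR w5 = 1 XOR 0 = 1
w11 = w3 AND w2 = 0 AND 1 = 0
w12 = S XNOR w7 = 0 XNOR 0 = 1
w13 = w12 NAND w11 = 1 NAND 0 = 1
w14 = w13 NAND w12 = 1 NAND 1 = 0
w15 = w13 NOR w9 = 1 NOR 1 = 0
w16 = S OR w14 = 0 OR 0 = 0

w4 = 1  w15 = 0  w16 = 0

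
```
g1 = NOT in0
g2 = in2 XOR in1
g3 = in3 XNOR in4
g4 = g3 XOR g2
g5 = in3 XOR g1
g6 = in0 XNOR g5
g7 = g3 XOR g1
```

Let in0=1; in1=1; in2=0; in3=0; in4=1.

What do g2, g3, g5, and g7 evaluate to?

g2 = 1  g3 = 0  g5 = 0  g7 = 0

g1 = NOT in0 = NOT 1 = 0
g2 = in2 XOR in1 = 0 XOR 1 = 1
g3 = in3 XNOR in4 = 0 XNOR 1 = 0
g5 = in3 XOR g1 = 0 XOR 0 = 0
g7 = g3 XOR g1 = 0 XOR 0 = 0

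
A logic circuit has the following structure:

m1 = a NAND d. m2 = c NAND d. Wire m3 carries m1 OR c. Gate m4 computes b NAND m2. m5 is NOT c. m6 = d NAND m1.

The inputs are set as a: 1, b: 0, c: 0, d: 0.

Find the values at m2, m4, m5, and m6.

m2 = 1  m4 = 1  m5 = 1  m6 = 1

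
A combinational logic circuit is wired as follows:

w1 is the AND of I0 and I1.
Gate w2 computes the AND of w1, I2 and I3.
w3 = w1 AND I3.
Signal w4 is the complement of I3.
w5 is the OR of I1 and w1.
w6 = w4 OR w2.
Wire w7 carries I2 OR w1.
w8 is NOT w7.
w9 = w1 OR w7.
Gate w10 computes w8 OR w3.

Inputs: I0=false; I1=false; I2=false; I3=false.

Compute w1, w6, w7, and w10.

w1 = false, w6 = true, w7 = false, w10 = true

w1 = I0 AND I1 = false AND false = false
w2 = w1 AND I2 AND I3 = false AND false AND false = false
w3 = w1 AND I3 = false AND false = false
w4 = NOT I3 = NOT false = true
w6 = w4 OR w2 = true OR false = true
w7 = I2 OR w1 = false OR false = false
w8 = NOT w7 = NOT false = true
w10 = w8 OR w3 = true OR false = true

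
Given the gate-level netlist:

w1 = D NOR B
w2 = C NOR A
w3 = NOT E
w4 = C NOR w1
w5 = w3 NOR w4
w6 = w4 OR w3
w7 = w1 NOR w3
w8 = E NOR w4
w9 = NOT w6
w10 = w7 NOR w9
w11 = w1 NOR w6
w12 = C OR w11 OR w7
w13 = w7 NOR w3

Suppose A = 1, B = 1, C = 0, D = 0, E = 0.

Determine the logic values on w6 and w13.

w1 = D NOR B = 0 NOR 1 = 0
w3 = NOT E = NOT 0 = 1
w4 = C NOR w1 = 0 NOR 0 = 1
w6 = w4 OR w3 = 1 OR 1 = 1
w7 = w1 NOR w3 = 0 NOR 1 = 0
w13 = w7 NOR w3 = 0 NOR 1 = 0

w6 = 1, w13 = 0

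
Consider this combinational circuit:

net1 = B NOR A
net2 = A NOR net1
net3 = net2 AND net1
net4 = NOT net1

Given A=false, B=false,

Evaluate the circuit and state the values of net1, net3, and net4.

net1 = true, net3 = false, net4 = false

net1 = B NOR A = false NOR false = true
net2 = A NOR net1 = false NOR true = false
net3 = net2 AND net1 = false AND true = false
net4 = NOT net1 = NOT true = false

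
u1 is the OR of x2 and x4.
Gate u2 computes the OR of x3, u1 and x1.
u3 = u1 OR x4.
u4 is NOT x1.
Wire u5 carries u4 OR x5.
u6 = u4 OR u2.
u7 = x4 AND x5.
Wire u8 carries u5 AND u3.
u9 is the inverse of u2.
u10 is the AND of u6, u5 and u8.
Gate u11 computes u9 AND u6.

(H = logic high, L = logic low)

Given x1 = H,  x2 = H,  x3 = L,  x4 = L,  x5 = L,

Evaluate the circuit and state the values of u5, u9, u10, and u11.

u5 = L, u9 = L, u10 = L, u11 = L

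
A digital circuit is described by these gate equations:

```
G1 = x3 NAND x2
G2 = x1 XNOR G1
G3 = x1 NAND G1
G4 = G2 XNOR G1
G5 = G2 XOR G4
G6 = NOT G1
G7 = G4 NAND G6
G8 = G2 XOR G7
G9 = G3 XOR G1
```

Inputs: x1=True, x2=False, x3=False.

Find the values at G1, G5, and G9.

G1 = x3 NAND x2 = False NAND False = True
G2 = x1 XNOR G1 = True XNOR True = True
G3 = x1 NAND G1 = True NAND True = False
G4 = G2 XNOR G1 = True XNOR True = True
G5 = G2 XOR G4 = True XOR True = False
G9 = G3 XOR G1 = False XOR True = True

G1 = True  G5 = False  G9 = True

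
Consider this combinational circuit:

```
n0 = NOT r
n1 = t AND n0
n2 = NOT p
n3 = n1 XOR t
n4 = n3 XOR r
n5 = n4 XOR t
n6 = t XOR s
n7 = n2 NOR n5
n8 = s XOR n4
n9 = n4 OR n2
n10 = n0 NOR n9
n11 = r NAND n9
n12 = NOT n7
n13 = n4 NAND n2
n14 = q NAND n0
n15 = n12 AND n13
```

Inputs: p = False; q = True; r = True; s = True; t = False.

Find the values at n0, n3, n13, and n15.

n0 = False, n3 = False, n13 = False, n15 = False

n0 = NOT r = NOT True = False
n1 = t AND n0 = False AND False = False
n2 = NOT p = NOT False = True
n3 = n1 XOR t = False XOR False = False
n4 = n3 XOR r = False XOR True = True
n5 = n4 XOR t = True XOR False = True
n7 = n2 NOR n5 = True NOR True = False
n12 = NOT n7 = NOT False = True
n13 = n4 NAND n2 = True NAND True = False
n15 = n12 AND n13 = True AND False = False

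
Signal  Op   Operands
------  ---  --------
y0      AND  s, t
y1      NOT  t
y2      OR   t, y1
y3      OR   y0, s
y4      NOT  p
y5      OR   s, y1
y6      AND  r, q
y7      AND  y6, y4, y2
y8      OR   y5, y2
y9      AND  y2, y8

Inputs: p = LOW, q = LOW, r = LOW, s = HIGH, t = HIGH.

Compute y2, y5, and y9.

y1 = NOT t = NOT HIGH = LOW
y2 = t OR y1 = HIGH OR LOW = HIGH
y5 = s OR y1 = HIGH OR LOW = HIGH
y8 = y5 OR y2 = HIGH OR HIGH = HIGH
y9 = y2 AND y8 = HIGH AND HIGH = HIGH

y2 = HIGH  y5 = HIGH  y9 = HIGH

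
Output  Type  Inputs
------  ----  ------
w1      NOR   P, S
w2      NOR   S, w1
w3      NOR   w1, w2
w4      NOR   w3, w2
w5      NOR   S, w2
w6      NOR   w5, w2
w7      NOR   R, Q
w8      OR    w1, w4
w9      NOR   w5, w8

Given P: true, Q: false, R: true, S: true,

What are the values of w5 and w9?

w1 = P NOR S = true NOR true = false
w2 = S NOR w1 = true NOR false = false
w3 = w1 NOR w2 = false NOR false = true
w4 = w3 NOR w2 = true NOR false = false
w5 = S NOR w2 = true NOR false = false
w8 = w1 OR w4 = false OR false = false
w9 = w5 NOR w8 = false NOR false = true

w5 = false  w9 = true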